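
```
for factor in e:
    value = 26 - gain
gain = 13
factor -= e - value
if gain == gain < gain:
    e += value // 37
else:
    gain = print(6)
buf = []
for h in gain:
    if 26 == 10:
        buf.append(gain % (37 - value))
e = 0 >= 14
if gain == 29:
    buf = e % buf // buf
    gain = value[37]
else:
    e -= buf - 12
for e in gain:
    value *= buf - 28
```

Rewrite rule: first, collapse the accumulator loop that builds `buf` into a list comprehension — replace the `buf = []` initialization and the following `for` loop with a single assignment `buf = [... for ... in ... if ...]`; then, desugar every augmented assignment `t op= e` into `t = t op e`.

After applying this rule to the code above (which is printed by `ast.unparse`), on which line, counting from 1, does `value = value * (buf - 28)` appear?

17

Transformed code:
for factor in e:
    value = 26 - gain
gain = 13
factor = factor - (e - value)
if gain == gain < gain:
    e = e + value // 37
else:
    gain = print(6)
buf = [gain % (37 - value) for h in gain if 26 == 10]
e = 0 >= 14
if gain == 29:
    buf = e % buf // buf
    gain = value[37]
else:
    e = e - (buf - 12)
for e in gain:
    value = value * (buf - 28)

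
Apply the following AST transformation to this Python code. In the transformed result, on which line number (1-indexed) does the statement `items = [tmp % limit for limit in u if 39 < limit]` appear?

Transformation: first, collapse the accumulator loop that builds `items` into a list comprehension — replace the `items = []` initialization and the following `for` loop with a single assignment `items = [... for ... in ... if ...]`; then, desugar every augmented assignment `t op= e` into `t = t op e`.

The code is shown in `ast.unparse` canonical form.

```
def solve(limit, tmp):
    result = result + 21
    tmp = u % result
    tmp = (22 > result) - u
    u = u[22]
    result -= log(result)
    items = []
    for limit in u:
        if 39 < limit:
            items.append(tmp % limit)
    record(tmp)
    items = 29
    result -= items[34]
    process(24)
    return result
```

Transformed code:
def solve(limit, tmp):
    result = result + 21
    tmp = u % result
    tmp = (22 > result) - u
    u = u[22]
    result = result - log(result)
    items = [tmp % limit for limit in u if 39 < limit]
    record(tmp)
    items = 29
    result = result - items[34]
    process(24)
    return result

7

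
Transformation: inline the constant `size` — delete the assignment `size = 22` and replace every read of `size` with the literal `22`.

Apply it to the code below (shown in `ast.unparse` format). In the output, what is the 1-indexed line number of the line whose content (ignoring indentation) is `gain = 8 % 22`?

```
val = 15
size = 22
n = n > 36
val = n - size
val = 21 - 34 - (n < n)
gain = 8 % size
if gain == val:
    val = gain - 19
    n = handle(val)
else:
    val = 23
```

5

Transformed code:
val = 15
n = n > 36
val = n - 22
val = 21 - 34 - (n < n)
gain = 8 % 22
if gain == val:
    val = gain - 19
    n = handle(val)
else:
    val = 23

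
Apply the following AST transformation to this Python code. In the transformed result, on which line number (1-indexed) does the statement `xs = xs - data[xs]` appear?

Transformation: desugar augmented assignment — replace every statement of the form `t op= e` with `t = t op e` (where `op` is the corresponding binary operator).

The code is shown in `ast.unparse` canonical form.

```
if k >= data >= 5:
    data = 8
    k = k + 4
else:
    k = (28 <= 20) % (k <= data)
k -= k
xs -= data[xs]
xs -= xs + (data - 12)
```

Transformed code:
if k >= data >= 5:
    data = 8
    k = k + 4
else:
    k = (28 <= 20) % (k <= data)
k = k - k
xs = xs - data[xs]
xs = xs - (xs + (data - 12))

7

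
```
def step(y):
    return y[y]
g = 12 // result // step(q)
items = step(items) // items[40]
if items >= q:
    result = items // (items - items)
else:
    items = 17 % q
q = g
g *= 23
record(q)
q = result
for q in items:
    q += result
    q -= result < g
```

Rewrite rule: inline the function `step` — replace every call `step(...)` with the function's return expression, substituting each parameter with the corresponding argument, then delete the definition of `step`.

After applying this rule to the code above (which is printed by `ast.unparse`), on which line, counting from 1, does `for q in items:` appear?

11

Transformed code:
g = 12 // result // q[q]
items = items[items] // items[40]
if items >= q:
    result = items // (items - items)
else:
    items = 17 % q
q = g
g *= 23
record(q)
q = result
for q in items:
    q += result
    q -= result < g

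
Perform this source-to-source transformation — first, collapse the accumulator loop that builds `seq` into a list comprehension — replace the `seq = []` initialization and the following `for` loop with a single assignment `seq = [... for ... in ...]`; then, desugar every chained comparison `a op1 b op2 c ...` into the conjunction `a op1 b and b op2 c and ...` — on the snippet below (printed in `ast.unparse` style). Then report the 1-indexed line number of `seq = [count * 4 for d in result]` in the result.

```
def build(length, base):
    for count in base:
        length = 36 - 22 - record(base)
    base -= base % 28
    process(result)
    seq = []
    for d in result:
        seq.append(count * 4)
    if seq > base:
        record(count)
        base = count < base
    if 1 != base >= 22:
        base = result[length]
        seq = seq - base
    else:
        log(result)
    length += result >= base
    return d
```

6

Transformed code:
def build(length, base):
    for count in base:
        length = 36 - 22 - record(base)
    base -= base % 28
    process(result)
    seq = [count * 4 for d in result]
    if seq > base:
        record(count)
        base = count < base
    if 1 != base and base >= 22:
        base = result[length]
        seq = seq - base
    else:
        log(result)
    length += result >= base
    return d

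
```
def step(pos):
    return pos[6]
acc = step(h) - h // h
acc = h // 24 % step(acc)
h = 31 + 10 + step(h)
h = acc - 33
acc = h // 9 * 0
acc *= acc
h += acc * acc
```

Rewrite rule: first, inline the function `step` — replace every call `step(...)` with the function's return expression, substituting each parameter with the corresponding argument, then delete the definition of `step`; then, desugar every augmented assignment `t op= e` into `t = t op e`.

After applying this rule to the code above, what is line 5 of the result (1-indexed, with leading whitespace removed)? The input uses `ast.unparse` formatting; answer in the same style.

Transformed code:
acc = h[6] - h // h
acc = h // 24 % acc[6]
h = 31 + 10 + h[6]
h = acc - 33
acc = h // 9 * 0
acc = acc * acc
h = h + acc * acc

acc = h // 9 * 0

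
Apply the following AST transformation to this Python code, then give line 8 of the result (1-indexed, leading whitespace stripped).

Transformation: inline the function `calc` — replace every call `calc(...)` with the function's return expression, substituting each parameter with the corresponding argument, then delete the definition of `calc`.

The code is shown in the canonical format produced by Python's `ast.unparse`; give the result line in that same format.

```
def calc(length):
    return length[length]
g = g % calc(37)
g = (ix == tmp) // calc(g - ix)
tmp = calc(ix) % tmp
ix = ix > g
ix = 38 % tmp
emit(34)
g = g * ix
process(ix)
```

process(ix)

Transformed code:
g = g % 37[37]
g = (ix == tmp) // (g - ix)[g - ix]
tmp = ix[ix] % tmp
ix = ix > g
ix = 38 % tmp
emit(34)
g = g * ix
process(ix)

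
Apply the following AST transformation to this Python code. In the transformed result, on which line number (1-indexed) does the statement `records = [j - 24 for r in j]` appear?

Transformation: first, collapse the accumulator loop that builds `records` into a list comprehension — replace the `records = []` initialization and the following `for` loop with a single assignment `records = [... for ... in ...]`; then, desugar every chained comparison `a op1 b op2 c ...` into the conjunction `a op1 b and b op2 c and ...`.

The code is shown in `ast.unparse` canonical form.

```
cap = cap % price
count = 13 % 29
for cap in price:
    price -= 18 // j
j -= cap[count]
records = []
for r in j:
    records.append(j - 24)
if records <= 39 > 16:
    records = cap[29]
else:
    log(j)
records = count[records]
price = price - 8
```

Transformed code:
cap = cap % price
count = 13 % 29
for cap in price:
    price -= 18 // j
j -= cap[count]
records = [j - 24 for r in j]
if records <= 39 and 39 > 16:
    records = cap[29]
else:
    log(j)
records = count[records]
price = price - 8

6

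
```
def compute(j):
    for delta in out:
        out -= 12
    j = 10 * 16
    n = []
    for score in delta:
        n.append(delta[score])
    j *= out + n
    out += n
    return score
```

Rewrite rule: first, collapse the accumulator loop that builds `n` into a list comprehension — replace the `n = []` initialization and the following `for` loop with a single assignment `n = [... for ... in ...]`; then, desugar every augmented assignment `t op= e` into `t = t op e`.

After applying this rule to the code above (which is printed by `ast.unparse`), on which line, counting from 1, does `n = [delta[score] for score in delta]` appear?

Transformed code:
def compute(j):
    for delta in out:
        out = out - 12
    j = 10 * 16
    n = [delta[score] for score in delta]
    j = j * (out + n)
    out = out + n
    return score

5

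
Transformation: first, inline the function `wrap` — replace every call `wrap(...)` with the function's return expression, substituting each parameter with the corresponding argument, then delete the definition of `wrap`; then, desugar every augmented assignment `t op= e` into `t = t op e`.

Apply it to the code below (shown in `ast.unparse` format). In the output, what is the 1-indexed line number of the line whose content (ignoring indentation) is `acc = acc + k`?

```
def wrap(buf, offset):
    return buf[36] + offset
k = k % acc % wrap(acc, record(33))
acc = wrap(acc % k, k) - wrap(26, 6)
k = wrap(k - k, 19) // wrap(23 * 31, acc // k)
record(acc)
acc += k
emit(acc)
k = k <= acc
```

Transformed code:
k = k % acc % (acc[36] + record(33))
acc = (acc % k)[36] + k - (26[36] + 6)
k = ((k - k)[36] + 19) // ((23 * 31)[36] + acc // k)
record(acc)
acc = acc + k
emit(acc)
k = k <= acc

5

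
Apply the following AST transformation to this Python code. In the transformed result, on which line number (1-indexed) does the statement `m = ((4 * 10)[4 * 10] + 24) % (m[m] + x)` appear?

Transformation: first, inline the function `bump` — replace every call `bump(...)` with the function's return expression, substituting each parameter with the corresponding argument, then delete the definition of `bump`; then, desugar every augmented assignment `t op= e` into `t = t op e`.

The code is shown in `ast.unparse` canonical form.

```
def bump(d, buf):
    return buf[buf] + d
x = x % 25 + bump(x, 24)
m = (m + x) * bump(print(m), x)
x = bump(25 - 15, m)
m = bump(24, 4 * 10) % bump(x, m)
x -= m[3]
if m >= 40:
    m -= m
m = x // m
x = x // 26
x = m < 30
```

4

Transformed code:
x = x % 25 + (24[24] + x)
m = (m + x) * (x[x] + print(m))
x = m[m] + (25 - 15)
m = ((4 * 10)[4 * 10] + 24) % (m[m] + x)
x = x - m[3]
if m >= 40:
    m = m - m
m = x // m
x = x // 26
x = m < 30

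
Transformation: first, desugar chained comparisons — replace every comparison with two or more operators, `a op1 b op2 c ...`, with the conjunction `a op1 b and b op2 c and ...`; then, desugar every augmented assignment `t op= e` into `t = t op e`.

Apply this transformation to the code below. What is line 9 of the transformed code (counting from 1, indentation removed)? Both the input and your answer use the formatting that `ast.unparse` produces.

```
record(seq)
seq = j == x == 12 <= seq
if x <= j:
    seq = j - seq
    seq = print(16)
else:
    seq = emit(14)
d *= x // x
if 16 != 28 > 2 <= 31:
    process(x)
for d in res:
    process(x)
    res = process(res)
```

Transformed code:
record(seq)
seq = j == x and x == 12 and (12 <= seq)
if x <= j:
    seq = j - seq
    seq = print(16)
else:
    seq = emit(14)
d = d * (x // x)
if 16 != 28 and 28 > 2 and (2 <= 31):
    process(x)
for d in res:
    process(x)
    res = process(res)

if 16 != 28 and 28 > 2 and (2 <= 31):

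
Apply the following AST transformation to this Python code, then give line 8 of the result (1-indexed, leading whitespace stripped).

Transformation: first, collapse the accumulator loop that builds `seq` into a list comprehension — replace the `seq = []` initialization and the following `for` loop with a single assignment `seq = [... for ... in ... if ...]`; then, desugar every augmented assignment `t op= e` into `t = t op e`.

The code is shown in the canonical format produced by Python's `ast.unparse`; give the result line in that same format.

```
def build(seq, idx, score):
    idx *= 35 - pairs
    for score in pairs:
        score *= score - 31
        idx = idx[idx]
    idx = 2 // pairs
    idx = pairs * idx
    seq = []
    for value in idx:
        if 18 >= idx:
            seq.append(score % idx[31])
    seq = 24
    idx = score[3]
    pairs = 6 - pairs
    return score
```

seq = [score % idx[31] for value in idx if 18 >= idx]

Transformed code:
def build(seq, idx, score):
    idx = idx * (35 - pairs)
    for score in pairs:
        score = score * (score - 31)
        idx = idx[idx]
    idx = 2 // pairs
    idx = pairs * idx
    seq = [score % idx[31] for value in idx if 18 >= idx]
    seq = 24
    idx = score[3]
    pairs = 6 - pairs
    return score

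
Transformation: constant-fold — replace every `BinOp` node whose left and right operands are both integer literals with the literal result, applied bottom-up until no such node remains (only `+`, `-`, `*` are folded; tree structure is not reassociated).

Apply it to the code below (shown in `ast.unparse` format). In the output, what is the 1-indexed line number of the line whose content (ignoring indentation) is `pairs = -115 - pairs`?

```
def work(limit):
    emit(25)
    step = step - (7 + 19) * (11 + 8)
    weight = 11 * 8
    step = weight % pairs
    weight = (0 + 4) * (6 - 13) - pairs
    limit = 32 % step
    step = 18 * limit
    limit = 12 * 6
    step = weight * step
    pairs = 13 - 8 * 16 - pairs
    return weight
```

11

Transformed code:
def work(limit):
    emit(25)
    step = step - 494
    weight = 88
    step = weight % pairs
    weight = -28 - pairs
    limit = 32 % step
    step = 18 * limit
    limit = 72
    step = weight * step
    pairs = -115 - pairs
    return weight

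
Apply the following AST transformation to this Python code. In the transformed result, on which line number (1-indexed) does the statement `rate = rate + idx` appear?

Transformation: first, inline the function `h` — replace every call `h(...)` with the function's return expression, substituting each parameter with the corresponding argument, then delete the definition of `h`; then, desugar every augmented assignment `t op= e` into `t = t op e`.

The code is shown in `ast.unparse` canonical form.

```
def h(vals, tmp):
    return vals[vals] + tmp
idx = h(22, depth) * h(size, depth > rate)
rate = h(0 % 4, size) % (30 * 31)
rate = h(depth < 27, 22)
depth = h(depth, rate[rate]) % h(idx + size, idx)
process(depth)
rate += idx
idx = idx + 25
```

6

Transformed code:
idx = (22[22] + depth) * (size[size] + (depth > rate))
rate = ((0 % 4)[0 % 4] + size) % (30 * 31)
rate = (depth < 27)[depth < 27] + 22
depth = (depth[depth] + rate[rate]) % ((idx + size)[idx + size] + idx)
process(depth)
rate = rate + idx
idx = idx + 25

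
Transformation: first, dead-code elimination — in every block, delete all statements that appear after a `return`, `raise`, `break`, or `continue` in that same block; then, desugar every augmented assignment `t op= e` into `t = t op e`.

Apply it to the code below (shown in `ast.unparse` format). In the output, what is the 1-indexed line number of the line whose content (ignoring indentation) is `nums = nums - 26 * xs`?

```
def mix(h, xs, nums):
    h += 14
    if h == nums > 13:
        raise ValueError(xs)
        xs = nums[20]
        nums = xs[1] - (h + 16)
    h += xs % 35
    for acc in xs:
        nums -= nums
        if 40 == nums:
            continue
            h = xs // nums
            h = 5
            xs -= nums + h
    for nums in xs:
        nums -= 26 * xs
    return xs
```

Transformed code:
def mix(h, xs, nums):
    h = h + 14
    if h == nums > 13:
        raise ValueError(xs)
    h = h + xs % 35
    for acc in xs:
        nums = nums - nums
        if 40 == nums:
            continue
    for nums in xs:
        nums = nums - 26 * xs
    return xs

11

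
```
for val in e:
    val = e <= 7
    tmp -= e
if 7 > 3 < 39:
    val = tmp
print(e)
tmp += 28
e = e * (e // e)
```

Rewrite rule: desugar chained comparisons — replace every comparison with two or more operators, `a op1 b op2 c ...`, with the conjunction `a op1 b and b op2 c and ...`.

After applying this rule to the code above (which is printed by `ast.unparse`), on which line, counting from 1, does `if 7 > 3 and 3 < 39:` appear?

Transformed code:
for val in e:
    val = e <= 7
    tmp -= e
if 7 > 3 and 3 < 39:
    val = tmp
print(e)
tmp += 28
e = e * (e // e)

4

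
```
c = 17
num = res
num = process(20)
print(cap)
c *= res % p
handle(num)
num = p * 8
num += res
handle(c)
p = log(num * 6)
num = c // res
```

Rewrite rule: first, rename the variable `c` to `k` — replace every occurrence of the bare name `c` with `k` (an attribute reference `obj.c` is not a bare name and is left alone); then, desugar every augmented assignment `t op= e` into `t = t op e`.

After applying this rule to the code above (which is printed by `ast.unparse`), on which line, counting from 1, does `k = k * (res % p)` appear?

Transformed code:
k = 17
num = res
num = process(20)
print(cap)
k = k * (res % p)
handle(num)
num = p * 8
num = num + res
handle(k)
p = log(num * 6)
num = k // res

5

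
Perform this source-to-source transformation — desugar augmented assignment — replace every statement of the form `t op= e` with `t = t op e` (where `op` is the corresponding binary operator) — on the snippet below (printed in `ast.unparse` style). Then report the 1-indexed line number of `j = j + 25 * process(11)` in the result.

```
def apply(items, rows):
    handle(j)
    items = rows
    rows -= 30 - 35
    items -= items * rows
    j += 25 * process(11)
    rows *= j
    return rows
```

6

Transformed code:
def apply(items, rows):
    handle(j)
    items = rows
    rows = rows - (30 - 35)
    items = items - items * rows
    j = j + 25 * process(11)
    rows = rows * j
    return rows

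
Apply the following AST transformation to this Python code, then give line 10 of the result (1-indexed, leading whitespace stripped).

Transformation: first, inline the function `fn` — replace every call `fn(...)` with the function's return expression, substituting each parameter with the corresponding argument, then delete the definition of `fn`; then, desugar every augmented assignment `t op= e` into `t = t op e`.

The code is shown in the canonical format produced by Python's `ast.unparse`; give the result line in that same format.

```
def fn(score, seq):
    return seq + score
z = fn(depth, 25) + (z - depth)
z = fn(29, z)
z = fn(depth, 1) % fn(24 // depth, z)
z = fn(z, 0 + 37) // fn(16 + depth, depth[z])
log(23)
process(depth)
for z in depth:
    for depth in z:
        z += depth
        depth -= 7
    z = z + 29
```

Transformed code:
z = 25 + depth + (z - depth)
z = z + 29
z = (1 + depth) % (z + 24 // depth)
z = (0 + 37 + z) // (depth[z] + (16 + depth))
log(23)
process(depth)
for z in depth:
    for depth in z:
        z = z + depth
        depth = depth - 7
    z = z + 29

depth = depth - 7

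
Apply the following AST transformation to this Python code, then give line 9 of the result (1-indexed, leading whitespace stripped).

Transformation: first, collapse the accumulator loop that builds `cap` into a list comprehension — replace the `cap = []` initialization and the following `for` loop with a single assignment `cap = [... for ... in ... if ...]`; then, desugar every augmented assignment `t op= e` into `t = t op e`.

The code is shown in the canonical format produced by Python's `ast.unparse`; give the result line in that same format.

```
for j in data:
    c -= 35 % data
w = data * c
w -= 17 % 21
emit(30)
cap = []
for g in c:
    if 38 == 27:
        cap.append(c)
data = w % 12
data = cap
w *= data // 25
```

Transformed code:
for j in data:
    c = c - 35 % data
w = data * c
w = w - 17 % 21
emit(30)
cap = [c for g in c if 38 == 27]
data = w % 12
data = cap
w = w * (data // 25)

w = w * (data // 25)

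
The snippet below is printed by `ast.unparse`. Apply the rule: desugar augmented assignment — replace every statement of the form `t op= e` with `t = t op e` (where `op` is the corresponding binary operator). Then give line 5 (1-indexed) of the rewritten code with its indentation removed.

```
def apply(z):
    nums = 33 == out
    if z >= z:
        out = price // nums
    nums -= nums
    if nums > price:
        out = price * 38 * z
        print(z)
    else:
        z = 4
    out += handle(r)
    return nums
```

nums = nums - nums

Transformed code:
def apply(z):
    nums = 33 == out
    if z >= z:
        out = price // nums
    nums = nums - nums
    if nums > price:
        out = price * 38 * z
        print(z)
    else:
        z = 4
    out = out + handle(r)
    return nums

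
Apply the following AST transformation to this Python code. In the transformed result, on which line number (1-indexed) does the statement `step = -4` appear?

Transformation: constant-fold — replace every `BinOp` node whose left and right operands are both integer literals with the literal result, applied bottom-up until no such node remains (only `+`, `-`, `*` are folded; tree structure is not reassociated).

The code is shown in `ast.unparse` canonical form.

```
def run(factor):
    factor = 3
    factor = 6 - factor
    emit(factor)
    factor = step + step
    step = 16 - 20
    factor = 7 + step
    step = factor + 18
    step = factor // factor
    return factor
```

6

Transformed code:
def run(factor):
    factor = 3
    factor = 6 - factor
    emit(factor)
    factor = step + step
    step = -4
    factor = 7 + step
    step = factor + 18
    step = factor // factor
    return factor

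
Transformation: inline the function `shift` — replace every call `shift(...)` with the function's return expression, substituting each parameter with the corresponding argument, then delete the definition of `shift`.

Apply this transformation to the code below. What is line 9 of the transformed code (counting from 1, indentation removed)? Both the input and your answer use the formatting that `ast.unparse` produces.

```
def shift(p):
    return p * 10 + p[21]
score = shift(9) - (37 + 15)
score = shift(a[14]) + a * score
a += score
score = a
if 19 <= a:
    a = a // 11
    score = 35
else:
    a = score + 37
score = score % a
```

a = score + 37

Transformed code:
score = 9 * 10 + 9[21] - (37 + 15)
score = a[14] * 10 + a[14][21] + a * score
a += score
score = a
if 19 <= a:
    a = a // 11
    score = 35
else:
    a = score + 37
score = score % a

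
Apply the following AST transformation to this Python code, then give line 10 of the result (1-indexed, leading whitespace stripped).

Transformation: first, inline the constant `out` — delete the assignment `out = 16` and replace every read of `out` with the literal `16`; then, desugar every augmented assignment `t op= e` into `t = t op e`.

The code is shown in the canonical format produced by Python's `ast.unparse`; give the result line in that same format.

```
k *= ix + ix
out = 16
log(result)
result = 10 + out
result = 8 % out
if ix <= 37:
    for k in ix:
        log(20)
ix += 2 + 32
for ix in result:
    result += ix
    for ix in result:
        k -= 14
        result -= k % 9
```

Transformed code:
k = k * (ix + ix)
log(result)
result = 10 + 16
result = 8 % 16
if ix <= 37:
    for k in ix:
        log(20)
ix = ix + (2 + 32)
for ix in result:
    result = result + ix
    for ix in result:
        k = k - 14
        result = result - k % 9

result = result + ix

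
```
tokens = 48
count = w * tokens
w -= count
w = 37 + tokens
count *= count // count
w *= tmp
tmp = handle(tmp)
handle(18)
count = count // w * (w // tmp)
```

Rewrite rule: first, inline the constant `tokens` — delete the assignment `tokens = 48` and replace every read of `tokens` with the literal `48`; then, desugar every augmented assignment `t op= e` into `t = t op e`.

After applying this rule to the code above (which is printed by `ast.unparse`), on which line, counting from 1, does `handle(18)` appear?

Transformed code:
count = w * 48
w = w - count
w = 37 + 48
count = count * (count // count)
w = w * tmp
tmp = handle(tmp)
handle(18)
count = count // w * (w // tmp)

7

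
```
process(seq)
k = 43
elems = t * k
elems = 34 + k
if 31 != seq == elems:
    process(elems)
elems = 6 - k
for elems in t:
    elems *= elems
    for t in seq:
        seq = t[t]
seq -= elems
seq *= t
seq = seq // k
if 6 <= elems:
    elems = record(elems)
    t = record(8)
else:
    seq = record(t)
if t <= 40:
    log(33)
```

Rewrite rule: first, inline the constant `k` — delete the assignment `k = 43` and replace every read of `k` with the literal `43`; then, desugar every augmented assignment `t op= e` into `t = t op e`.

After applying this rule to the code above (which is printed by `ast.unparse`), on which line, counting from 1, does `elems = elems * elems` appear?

Transformed code:
process(seq)
elems = t * 43
elems = 34 + 43
if 31 != seq == elems:
    process(elems)
elems = 6 - 43
for elems in t:
    elems = elems * elems
    for t in seq:
        seq = t[t]
seq = seq - elems
seq = seq * t
seq = seq // 43
if 6 <= elems:
    elems = record(elems)
    t = record(8)
else:
    seq = record(t)
if t <= 40:
    log(33)

8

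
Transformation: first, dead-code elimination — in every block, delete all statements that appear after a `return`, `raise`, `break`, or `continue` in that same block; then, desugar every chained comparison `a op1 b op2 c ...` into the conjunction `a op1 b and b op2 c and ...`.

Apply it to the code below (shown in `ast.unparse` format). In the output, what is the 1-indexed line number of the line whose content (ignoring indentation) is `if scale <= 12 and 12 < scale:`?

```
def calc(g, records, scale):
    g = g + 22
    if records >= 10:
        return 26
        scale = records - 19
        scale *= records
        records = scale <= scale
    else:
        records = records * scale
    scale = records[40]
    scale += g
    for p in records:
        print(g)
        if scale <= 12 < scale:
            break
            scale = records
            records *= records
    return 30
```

11

Transformed code:
def calc(g, records, scale):
    g = g + 22
    if records >= 10:
        return 26
    else:
        records = records * scale
    scale = records[40]
    scale += g
    for p in records:
        print(g)
        if scale <= 12 and 12 < scale:
            break
    return 30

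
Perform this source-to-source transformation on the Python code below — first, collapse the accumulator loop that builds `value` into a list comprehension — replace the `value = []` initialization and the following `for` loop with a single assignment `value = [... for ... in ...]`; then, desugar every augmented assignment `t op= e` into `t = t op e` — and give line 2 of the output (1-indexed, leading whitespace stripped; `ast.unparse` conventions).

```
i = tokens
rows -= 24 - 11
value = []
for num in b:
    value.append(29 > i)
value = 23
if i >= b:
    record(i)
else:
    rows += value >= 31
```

Transformed code:
i = tokens
rows = rows - (24 - 11)
value = [29 > i for num in b]
value = 23
if i >= b:
    record(i)
else:
    rows = rows + (value >= 31)

rows = rows - (24 - 11)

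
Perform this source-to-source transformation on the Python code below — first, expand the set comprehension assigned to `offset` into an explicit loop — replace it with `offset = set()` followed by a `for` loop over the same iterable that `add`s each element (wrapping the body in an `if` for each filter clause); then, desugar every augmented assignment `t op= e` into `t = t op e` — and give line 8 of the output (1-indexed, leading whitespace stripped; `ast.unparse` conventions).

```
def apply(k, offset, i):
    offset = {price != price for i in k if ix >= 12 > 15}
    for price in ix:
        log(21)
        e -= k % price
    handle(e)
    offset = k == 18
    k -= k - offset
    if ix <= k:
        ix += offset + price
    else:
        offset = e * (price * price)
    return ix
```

e = e - k % price

Transformed code:
def apply(k, offset, i):
    offset = set()
    for i in k:
        if ix >= 12 > 15:
            offset.add(price != price)
    for price in ix:
        log(21)
        e = e - k % price
    handle(e)
    offset = k == 18
    k = k - (k - offset)
    if ix <= k:
        ix = ix + (offset + price)
    else:
        offset = e * (price * price)
    return ix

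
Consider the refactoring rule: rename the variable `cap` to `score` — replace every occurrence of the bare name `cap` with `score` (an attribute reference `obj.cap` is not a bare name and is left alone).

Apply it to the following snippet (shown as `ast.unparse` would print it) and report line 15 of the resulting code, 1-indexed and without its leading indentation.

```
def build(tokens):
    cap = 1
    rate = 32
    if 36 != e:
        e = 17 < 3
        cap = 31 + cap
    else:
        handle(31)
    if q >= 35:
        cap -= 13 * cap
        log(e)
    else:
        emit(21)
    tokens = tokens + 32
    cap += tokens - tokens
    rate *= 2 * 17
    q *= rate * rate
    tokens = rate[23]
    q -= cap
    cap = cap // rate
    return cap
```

Transformed code:
def build(tokens):
    score = 1
    rate = 32
    if 36 != e:
        e = 17 < 3
        score = 31 + score
    else:
        handle(31)
    if q >= 35:
        score -= 13 * score
        log(e)
    else:
        emit(21)
    tokens = tokens + 32
    score += tokens - tokens
    rate *= 2 * 17
    q *= rate * rate
    tokens = rate[23]
    q -= score
    score = score // rate
    return score

score += tokens - tokens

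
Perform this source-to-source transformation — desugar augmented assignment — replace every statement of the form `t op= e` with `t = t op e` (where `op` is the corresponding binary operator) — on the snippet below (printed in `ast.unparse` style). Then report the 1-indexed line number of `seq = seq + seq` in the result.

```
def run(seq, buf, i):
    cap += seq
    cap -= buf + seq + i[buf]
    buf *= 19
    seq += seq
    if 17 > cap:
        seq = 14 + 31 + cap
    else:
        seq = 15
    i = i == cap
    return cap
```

Transformed code:
def run(seq, buf, i):
    cap = cap + seq
    cap = cap - (buf + seq + i[buf])
    buf = buf * 19
    seq = seq + seq
    if 17 > cap:
        seq = 14 + 31 + cap
    else:
        seq = 15
    i = i == cap
    return cap

5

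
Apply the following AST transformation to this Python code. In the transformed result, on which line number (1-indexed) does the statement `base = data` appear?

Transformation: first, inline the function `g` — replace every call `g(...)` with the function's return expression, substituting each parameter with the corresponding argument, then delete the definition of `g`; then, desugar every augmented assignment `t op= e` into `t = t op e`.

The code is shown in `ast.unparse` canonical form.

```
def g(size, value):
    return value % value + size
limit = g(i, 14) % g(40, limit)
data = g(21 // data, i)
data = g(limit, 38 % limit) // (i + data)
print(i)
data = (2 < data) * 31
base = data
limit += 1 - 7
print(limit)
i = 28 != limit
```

Transformed code:
limit = (14 % 14 + i) % (limit % limit + 40)
data = i % i + 21 // data
data = (38 % limit % (38 % limit) + limit) // (i + data)
print(i)
data = (2 < data) * 31
base = data
limit = limit + (1 - 7)
print(limit)
i = 28 != limit

6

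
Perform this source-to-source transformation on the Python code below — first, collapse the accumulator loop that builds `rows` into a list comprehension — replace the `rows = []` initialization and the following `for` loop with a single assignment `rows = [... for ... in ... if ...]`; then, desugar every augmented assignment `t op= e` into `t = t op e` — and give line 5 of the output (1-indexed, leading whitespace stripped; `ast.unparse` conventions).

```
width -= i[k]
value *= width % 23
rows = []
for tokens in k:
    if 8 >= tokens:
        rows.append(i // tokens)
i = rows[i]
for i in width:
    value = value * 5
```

for i in width:

Transformed code:
width = width - i[k]
value = value * (width % 23)
rows = [i // tokens for tokens in k if 8 >= tokens]
i = rows[i]
for i in width:
    value = value * 5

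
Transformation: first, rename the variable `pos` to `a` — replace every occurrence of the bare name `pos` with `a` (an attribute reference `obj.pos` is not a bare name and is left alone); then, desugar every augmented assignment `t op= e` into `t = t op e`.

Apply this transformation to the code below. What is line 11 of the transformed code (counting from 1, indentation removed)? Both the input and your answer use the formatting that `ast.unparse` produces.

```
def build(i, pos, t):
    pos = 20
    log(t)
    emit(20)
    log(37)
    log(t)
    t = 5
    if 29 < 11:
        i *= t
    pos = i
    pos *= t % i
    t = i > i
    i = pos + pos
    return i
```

a = a * (t % i)

Transformed code:
def build(i, a, t):
    a = 20
    log(t)
    emit(20)
    log(37)
    log(t)
    t = 5
    if 29 < 11:
        i = i * t
    a = i
    a = a * (t % i)
    t = i > i
    i = a + a
    return i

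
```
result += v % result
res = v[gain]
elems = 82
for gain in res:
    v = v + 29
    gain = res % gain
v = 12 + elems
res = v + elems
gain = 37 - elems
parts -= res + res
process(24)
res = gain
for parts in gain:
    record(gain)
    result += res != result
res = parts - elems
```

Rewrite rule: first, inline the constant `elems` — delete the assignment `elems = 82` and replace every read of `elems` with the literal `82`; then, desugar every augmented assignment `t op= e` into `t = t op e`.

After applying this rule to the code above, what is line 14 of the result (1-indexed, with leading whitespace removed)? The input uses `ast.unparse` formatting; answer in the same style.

Transformed code:
result = result + v % result
res = v[gain]
for gain in res:
    v = v + 29
    gain = res % gain
v = 12 + 82
res = v + 82
gain = 37 - 82
parts = parts - (res + res)
process(24)
res = gain
for parts in gain:
    record(gain)
    result = result + (res != result)
res = parts - 82

result = result + (res != result)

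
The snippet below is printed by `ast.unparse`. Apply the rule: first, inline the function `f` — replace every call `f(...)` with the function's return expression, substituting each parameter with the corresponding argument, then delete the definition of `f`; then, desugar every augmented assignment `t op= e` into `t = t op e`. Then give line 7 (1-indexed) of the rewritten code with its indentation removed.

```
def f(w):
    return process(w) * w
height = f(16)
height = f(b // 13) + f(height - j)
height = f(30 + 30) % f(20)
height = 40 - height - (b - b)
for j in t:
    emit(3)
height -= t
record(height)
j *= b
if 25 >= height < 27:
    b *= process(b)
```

Transformed code:
height = process(16) * 16
height = process(b // 13) * (b // 13) + process(height - j) * (height - j)
height = process(30 + 30) * (30 + 30) % (process(20) * 20)
height = 40 - height - (b - b)
for j in t:
    emit(3)
height = height - t
record(height)
j = j * b
if 25 >= height < 27:
    b = b * process(b)

height = height - t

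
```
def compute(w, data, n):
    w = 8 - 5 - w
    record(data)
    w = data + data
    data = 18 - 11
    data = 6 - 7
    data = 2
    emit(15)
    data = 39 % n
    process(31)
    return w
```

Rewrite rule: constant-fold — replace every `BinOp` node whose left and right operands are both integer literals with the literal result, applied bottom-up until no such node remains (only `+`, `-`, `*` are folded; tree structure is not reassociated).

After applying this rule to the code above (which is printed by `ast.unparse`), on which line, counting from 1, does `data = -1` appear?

Transformed code:
def compute(w, data, n):
    w = 3 - w
    record(data)
    w = data + data
    data = 7
    data = -1
    data = 2
    emit(15)
    data = 39 % n
    process(31)
    return w

6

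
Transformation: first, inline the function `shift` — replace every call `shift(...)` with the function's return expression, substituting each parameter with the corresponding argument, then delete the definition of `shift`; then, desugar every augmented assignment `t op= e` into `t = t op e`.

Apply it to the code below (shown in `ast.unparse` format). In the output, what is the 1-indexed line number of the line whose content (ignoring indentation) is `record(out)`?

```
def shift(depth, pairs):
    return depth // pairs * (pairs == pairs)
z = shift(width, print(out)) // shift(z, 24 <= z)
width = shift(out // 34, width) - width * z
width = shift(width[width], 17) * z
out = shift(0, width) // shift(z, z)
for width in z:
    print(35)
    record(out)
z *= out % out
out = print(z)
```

7

Transformed code:
z = width // print(out) * (print(out) == print(out)) // (z // (24 <= z) * ((24 <= z) == (24 <= z)))
width = out // 34 // width * (width == width) - width * z
width = width[width] // 17 * (17 == 17) * z
out = 0 // width * (width == width) // (z // z * (z == z))
for width in z:
    print(35)
    record(out)
z = z * (out % out)
out = print(z)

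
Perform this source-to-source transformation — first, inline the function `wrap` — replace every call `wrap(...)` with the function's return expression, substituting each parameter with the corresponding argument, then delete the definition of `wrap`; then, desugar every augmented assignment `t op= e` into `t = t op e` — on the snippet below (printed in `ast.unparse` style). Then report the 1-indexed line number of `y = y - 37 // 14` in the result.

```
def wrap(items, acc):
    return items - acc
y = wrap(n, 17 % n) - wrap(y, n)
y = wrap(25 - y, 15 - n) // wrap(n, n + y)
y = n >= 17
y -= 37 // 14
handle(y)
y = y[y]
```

Transformed code:
y = n - 17 % n - (y - n)
y = (25 - y - (15 - n)) // (n - (n + y))
y = n >= 17
y = y - 37 // 14
handle(y)
y = y[y]

4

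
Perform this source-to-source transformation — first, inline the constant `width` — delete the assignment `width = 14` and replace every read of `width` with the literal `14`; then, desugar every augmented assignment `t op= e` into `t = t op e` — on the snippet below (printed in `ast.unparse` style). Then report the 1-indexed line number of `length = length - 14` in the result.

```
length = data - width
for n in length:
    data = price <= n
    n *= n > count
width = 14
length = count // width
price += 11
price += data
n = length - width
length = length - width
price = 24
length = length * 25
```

9

Transformed code:
length = data - 14
for n in length:
    data = price <= n
    n = n * (n > count)
length = count // 14
price = price + 11
price = price + data
n = length - 14
length = length - 14
price = 24
length = length * 25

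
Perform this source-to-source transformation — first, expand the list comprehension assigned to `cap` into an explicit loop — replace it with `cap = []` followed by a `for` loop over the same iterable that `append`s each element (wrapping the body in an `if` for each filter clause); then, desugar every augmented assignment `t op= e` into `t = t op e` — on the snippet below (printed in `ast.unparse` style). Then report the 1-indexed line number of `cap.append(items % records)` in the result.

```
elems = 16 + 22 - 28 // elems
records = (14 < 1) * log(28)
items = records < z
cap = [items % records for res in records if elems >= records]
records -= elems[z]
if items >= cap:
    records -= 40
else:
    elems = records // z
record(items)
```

7

Transformed code:
elems = 16 + 22 - 28 // elems
records = (14 < 1) * log(28)
items = records < z
cap = []
for res in records:
    if elems >= records:
        cap.append(items % records)
records = records - elems[z]
if items >= cap:
    records = records - 40
else:
    elems = records // z
record(items)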